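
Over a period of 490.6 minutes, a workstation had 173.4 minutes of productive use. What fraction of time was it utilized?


Utilization = busy / total × 100
= 173.4 / 490.6 × 100
= 35.3%


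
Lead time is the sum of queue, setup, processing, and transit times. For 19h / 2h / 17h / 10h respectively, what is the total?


Lead time = queue + setup + processing + transit
= 19 + 2 + 17 + 10
= 48 hours


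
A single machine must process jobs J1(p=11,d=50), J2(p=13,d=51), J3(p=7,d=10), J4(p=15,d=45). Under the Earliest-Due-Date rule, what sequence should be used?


EDD: sort by earliest due date
  J3: d=10, p=7
  J4: d=45, p=15
  J1: d=50, p=11
  J2: d=51, p=13
Order: J3 → J4 → J1 → J2


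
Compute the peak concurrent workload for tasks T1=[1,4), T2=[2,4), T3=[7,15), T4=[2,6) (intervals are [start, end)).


Check each time point for overlaps:
  t=2: 3 tasks active (T1, T2, T4)
Max concurrent = 3


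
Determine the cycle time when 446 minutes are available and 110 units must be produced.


Cycle time = available time / demand
= 446 / 110
= 4.05 min/unit


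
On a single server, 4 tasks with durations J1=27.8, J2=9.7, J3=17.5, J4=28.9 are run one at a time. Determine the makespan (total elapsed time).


Sequential makespan: sum all processing times
= 27.8 + 9.7 + 17.5 + 28.9
= 83.9 time units


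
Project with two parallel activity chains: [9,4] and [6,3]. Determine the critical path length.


Path A: 9 + 4 = 13
Path B: 6 + 3 = 9
Critical path = longest = max(13, 9)
= 13 (Path A)


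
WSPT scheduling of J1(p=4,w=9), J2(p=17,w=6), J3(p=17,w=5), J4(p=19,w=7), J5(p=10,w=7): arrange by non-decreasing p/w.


WSPT (Smith's rule): sort by p/w ascending
  J1: p/w = 4/9 = 0.444
  J5: p/w = 10/7 = 1.429
  J4: p/w = 19/7 = 2.714
  J2: p/w = 17/6 = 2.833
  J3: p/w = 17/5 = 3.400
Order: J1 → J5 → J4 → J2 → J3


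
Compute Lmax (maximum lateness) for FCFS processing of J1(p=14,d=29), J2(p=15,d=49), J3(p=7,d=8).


Lateness per job (L = C - d):
  J1: C=14, d=29, L=-15
  J2: C=29, d=49, L=-20
  J3: C=36, d=8, L=28
Lmax = max(-15, -20, 28)
= 28


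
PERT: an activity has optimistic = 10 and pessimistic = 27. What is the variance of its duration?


σ² = ((p - o) / 6)² = (p - o)² / 36
= (27 - 10)² / 36
= 17² / 36
= 289 / 36
= 8.0278


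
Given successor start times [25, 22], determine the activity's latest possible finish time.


LF = min of all successor start times
Successors start at: [25, 22]
LF = min(25, 22)
= 22


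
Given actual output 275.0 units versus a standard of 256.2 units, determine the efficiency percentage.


Efficiency = (actual / standard) × 100
= (275.0 / 256.2) × 100
= 107.3%


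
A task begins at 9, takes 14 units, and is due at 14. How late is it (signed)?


Completion = 9 + 14 = 23
Lateness = C - d = 23 - 14
= 9


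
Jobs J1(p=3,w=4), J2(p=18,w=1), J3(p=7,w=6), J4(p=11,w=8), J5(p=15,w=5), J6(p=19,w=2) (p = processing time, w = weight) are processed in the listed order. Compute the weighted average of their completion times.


Completion times:
  J1: C=3, w×C=4×3=12
  J2: C=21, w×C=1×21=21
  J3: C=28, w×C=6×28=168
  J4: C=39, w×C=8×39=312
  J5: C=54, w×C=5×54=270
  J6: C=73, w×C=2×73=146
Sum w×C = 929
Sum w = 26
Weighted avg = 929/26
= 35.73


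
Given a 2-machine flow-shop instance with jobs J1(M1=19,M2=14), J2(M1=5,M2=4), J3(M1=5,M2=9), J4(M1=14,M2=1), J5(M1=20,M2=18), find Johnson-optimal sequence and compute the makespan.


Johnson's rule:
Group 1 (M1≤M2, sort by M1): ['J3']
Group 2 (M1>M2, sort desc M2): ['J5', 'J1', 'J2', 'J4']
Sequence: J3 → J5 → J1 → J2 → J4
Makespan calculation:
  J3: M1 done=5, M2 done=14
  J5: M1 done=25, M2 done=43
  J1: M1 done=44, M2 done=58
  J2: M1 done=49, M2 done=62
  J4: M1 done=63, M2 done=64
= Sequence: J3 → J5 → J1 → J2 → J4, Makespan: 64


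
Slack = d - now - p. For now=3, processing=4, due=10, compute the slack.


Slack = due - current_time - processing
= 10 - 3 - 4
= 3


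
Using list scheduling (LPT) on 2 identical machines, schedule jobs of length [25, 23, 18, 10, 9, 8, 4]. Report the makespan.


Jobs (LPT sorted): [25, 23, 18, 10, 9, 8, 4]
Machines: 2
  J=25 → Machine 1 (load: 0+25=25)
  J=23 → Machine 2 (load: 0+23=23)
  J=18 → Machine 2 (load: 23+18=41)
  J=10 → Machine 1 (load: 25+10=35)
  J=9 → Machine 1 (load: 35+9=44)
  J=8 → Machine 2 (load: 41+8=49)
  J=4 → Machine 1 (load: 44+4=48)
Machine loads: [48, 49]
Makespan = max = 49 time units


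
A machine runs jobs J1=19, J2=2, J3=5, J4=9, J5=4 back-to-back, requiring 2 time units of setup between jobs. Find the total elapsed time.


Makespan = Σ processing + (n-1) × setup
= (19 + 2 + 5 + 9 + 4) + (5-1)×2
= 39 + 8
= 47 time units


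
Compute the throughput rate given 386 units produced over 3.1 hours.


Throughput = units / time
= 386 / 3.1
= 124.5 units/hour


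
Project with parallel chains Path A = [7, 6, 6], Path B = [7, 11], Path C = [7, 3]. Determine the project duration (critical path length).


Path A: 7 + 6 + 6 = 19
Path B: 7 + 11 = 18
Path C: 7 + 3 = 10
Critical path = longest = max(19, 18, 10)
= 19 (Path A)


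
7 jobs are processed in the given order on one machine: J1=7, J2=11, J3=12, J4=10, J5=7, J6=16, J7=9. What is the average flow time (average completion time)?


Completion times:
  J1: completes at 7
  J2: completes at 18
  J3: completes at 30
  J4: completes at 40
  J5: completes at 47
  J6: completes at 63
  J7: completes at 72
Sum = 277
Average = 277/7
= 39.57


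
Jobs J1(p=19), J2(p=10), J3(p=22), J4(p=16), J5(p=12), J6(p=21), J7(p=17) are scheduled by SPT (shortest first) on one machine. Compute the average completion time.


SPT order: J2 → J5 → J4 → J7 → J1 → J6 → J3
Completion times:
  J2: C=10
  J5: C=22
  J4: C=38
  J7: C=55
  J1: C=74
  J6: C=95
  J3: C=117
Sum = 411, n = 7
Mean flow = 411/7
= 58.71


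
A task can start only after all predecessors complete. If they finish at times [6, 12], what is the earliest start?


ES = max of all predecessor completion times
Predecessors: [6, 12]
ES = max(6, 12)
= 12


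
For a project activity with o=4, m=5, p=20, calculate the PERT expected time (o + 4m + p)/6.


te = (o + 4m + p) / 6
= (4 + 4×5 + 20) / 6
= (4 + 20 + 20) / 6
= 44 / 6
= 7.33


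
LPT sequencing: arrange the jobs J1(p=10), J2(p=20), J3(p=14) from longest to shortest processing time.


LPT: sort by longest processing time first
  J2: p=20
  J3: p=14
  J1: p=10
Order: J2 → J3 → J1


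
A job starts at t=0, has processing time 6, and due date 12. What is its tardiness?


Completion = start + processing = 0 + 6 = 6
Tardiness = max(0, C - d) = max(0, 6 - 12)
= max(0, -6)
= 0


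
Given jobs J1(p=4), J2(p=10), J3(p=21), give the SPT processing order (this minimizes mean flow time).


SPT: sort by shortest processing time
  J1: p=4
  J2: p=10
  J3: p=21
Order: J1 → J2 → J3


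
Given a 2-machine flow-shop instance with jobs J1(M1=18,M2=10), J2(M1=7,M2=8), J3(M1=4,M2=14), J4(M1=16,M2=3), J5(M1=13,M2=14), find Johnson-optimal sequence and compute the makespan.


Johnson's rule:
Group 1 (M1≤M2, sort by M1): ['J3', 'J2', 'J5']
Group 2 (M1>M2, sort desc M2): ['J1', 'J4']
Sequence: J3 → J2 → J5 → J1 → J4
Makespan calculation:
  J3: M1 done=4, M2 done=18
  J2: M1 done=11, M2 done=26
  J5: M1 done=24, M2 done=40
  J1: M1 done=42, M2 done=52
  J4: M1 done=58, M2 done=61
= Sequence: J3 → J2 → J5 → J1 → J4, Makespan: 61


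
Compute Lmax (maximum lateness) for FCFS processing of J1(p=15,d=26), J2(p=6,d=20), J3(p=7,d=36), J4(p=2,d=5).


Lateness per job (L = C - d):
  J1: C=15, d=26, L=-11
  J2: C=21, d=20, L=1
  J3: C=28, d=36, L=-8
  J4: C=30, d=5, L=25
Lmax = max(-11, 1, -8, 25)
= 25


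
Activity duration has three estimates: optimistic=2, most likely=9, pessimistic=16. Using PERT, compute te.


te = (o + 4m + p) / 6
= (2 + 4×9 + 16) / 6
= (2 + 36 + 16) / 6
= 54 / 6
= 9.00


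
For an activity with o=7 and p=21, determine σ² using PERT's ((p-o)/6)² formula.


σ² = ((p - o) / 6)² = (p - o)² / 36
= (21 - 7)² / 36
= 14² / 36
= 196 / 36
= 5.4444


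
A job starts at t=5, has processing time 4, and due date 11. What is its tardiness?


Completion = start + processing = 5 + 4 = 9
Tardiness = max(0, C - d) = max(0, 9 - 11)
= max(0, -2)
= 0


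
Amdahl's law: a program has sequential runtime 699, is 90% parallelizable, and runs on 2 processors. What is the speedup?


Amdahl's law: T_p = T × ((1-p) + p/N)
= 699 × ((1-0.9) + 0.9/2)
= 699 × (0.10 + 0.4500)
= 699 × 0.5500
= 384.45
Speedup = 699/384.45
= 1.82×


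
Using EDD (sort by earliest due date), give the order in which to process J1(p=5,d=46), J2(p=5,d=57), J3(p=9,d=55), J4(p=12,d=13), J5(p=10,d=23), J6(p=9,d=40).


EDD: sort by earliest due date
  J4: d=13, p=12
  J5: d=23, p=10
  J6: d=40, p=9
  J1: d=46, p=5
  J3: d=55, p=9
  J2: d=57, p=5
Order: J4 → J5 → J6 → J1 → J3 → J2


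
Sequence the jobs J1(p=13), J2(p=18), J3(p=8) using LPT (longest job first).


LPT: sort by longest processing time first
  J2: p=18
  J1: p=13
  J3: p=8
Order: J2 → J1 → J3


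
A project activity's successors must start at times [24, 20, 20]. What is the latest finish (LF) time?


LF = min of all successor start times
Successors start at: [24, 20, 20]
LF = min(24, 20, 20)
= 20


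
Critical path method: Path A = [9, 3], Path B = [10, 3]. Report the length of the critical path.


Path A: 9 + 3 = 12
Path B: 10 + 3 = 13
Critical path = longest = max(12, 13)
= 13 (Path B)


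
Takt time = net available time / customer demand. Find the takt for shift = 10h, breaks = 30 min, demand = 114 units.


Available = 10×60 - 30 = 570 min
Takt time = 570 / 114
= 5.00 min/unit


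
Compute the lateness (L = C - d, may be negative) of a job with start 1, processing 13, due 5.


Completion = 1 + 13 = 14
Lateness = C - d = 14 - 5
= 9


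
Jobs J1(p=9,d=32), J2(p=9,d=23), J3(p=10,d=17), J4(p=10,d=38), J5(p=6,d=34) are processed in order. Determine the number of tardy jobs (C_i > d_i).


Completion vs due date:
  J1: C=9, d=32 → on time
  J2: C=18, d=23 → on time
  J3: C=28, d=17 → TARDY
  J4: C=38, d=38 → on time
  J5: C=44, d=34 → TARDY
Tardy jobs: J3, J5
Count = 2


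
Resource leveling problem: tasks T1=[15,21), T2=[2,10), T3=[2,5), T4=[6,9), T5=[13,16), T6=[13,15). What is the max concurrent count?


Check each time point for overlaps:
  t=2: 2 tasks active (T2, T3)
Max concurrent = 2


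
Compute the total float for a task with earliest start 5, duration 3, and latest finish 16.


EF = ES + duration = 5 + 3 = 8
LS = LF - duration = 16 - 3 = 13
Total Float = LF - EF = 16 - 8
(or LS - ES = 13 - 5)
= 8


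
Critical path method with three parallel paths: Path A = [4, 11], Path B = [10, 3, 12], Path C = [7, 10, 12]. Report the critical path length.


Path A: 4 + 11 = 15
Path B: 10 + 3 + 12 = 25
Path C: 7 + 10 + 12 = 29
Critical path = longest = max(15, 25, 29)
= 29 (Path C)


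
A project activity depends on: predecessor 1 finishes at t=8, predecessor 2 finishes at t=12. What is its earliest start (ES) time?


ES = max of all predecessor completion times
Predecessors: [8, 12]
ES = max(8, 12)
= 12


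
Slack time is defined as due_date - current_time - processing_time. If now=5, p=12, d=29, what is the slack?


Slack = due - current_time - processing
= 29 - 5 - 12
= 12


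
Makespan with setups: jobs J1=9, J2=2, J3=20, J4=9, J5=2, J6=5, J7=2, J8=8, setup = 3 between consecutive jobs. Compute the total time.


Makespan = Σ processing + (n-1) × setup
= (9 + 2 + 20 + 9 + 2 + 5 + 2 + 8) + (8-1)×3
= 57 + 21
= 78 time units


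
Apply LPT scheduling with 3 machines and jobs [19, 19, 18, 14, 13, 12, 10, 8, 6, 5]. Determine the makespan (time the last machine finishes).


Jobs (LPT sorted): [19, 19, 18, 14, 13, 12, 10, 8, 6, 5]
Machines: 3
  J=19 → Machine 1 (load: 0+19=19)
  J=19 → Machine 2 (load: 0+19=19)
  J=18 → Machine 3 (load: 0+18=18)
  J=14 → Machine 3 (load: 18+14=32)
  J=13 → Machine 1 (load: 19+13=32)
  J=12 → Machine 2 (load: 19+12=31)
  J=10 → Machine 2 (load: 31+10=41)
  J=8 → Machine 1 (load: 32+8=40)
  J=6 → Machine 3 (load: 32+6=38)
  J=5 → Machine 3 (load: 38+5=43)
Machine loads: [40, 41, 43]
Makespan = max = 43 time units


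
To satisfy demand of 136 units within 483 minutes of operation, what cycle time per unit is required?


Cycle time = available time / demand
= 483 / 136
= 3.55 min/unit


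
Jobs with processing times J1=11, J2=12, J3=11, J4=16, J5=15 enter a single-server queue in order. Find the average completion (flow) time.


Completion times:
  J1: completes at 11
  J2: completes at 23
  J3: completes at 34
  J4: completes at 50
  J5: completes at 65
Sum = 183
Average = 183/5
= 36.60


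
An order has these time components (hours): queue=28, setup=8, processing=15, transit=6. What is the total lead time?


Lead time = queue + setup + processing + transit
= 28 + 8 + 15 + 6
= 57 hours


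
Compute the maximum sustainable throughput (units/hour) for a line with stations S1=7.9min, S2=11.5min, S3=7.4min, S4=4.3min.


Bottleneck = longest station time
Station times: [7.9, 11.5, 7.4, 4.3]
Max = 11.5 min
Rate = 60 / 11.5
= 5.22 units/hour (bottleneck: 11.5min)


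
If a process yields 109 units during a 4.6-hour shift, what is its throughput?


Throughput = units / time
= 109 / 4.6
= 23.7 units/hour


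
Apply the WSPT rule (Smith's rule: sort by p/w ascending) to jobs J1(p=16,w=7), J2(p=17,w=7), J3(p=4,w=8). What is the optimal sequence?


WSPT (Smith's rule): sort by p/w ascending
  J3: p/w = 4/8 = 0.500
  J1: p/w = 16/7 = 2.286
  J2: p/w = 17/7 = 2.429
Order: J3 → J1 → J2


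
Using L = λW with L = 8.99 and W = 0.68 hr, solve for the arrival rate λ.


Little's law: L = λW → λ = L / W
= 8.99 / 0.68
= 13.22 per hour


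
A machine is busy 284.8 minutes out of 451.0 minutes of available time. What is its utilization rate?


Utilization = busy / total × 100
= 284.8 / 451.0 × 100
= 63.1%


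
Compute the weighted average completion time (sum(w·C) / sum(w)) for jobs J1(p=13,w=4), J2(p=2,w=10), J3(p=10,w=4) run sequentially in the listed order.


Completion times:
  J1: C=13, w×C=4×13=52
  J2: C=15, w×C=10×15=150
  J3: C=25, w×C=4×25=100
Sum w×C = 302
Sum w = 18
Weighted avg = 302/18
= 16.78


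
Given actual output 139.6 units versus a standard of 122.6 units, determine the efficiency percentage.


Efficiency = (actual / standard) × 100
= (139.6 / 122.6) × 100
= 113.9%


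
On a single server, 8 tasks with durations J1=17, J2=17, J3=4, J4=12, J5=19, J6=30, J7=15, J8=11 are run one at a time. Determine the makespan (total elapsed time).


Sequential makespan: sum all processing times
= 17 + 17 + 4 + 12 + 19 + 30 + 15 + 11
= 125 time units


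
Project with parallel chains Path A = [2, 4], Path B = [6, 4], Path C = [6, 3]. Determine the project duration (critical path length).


Path A: 2 + 4 = 6
Path B: 6 + 4 = 10
Path C: 6 + 3 = 9
Critical path = longest = max(6, 10, 9)
= 10 (Path B)


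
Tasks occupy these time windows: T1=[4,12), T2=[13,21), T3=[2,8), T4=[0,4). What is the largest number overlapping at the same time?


Check each time point for overlaps:
  t=2: 2 tasks active (T3, T4)
Max concurrent = 2


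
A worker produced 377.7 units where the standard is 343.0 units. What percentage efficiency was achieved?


Efficiency = (actual / standard) × 100
= (377.7 / 343.0) × 100
= 110.1%


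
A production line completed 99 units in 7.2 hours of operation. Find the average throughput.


Throughput = units / time
= 99 / 7.2
= 13.8 units/hour


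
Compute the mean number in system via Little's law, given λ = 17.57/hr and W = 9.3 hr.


Little's law: L = λ × W
= 17.57 × 9.3
= 163.40


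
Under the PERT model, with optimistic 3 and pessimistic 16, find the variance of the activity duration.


σ² = ((p - o) / 6)² = (p - o)² / 36
= (16 - 3)² / 36
= 13² / 36
= 169 / 36
= 4.6944


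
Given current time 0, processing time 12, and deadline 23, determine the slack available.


Slack = due - current_time - processing
= 23 - 0 - 12
= 11


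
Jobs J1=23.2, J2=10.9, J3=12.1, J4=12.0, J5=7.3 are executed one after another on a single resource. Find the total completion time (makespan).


Sequential makespan: sum all processing times
= 23.2 + 10.9 + 12.1 + 12.0 + 7.3
= 65.5 time units


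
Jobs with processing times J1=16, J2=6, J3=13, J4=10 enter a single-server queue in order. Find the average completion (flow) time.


Completion times:
  J1: completes at 16
  J2: completes at 22
  J3: completes at 35
  J4: completes at 45
Sum = 118
Average = 118/4
= 29.50


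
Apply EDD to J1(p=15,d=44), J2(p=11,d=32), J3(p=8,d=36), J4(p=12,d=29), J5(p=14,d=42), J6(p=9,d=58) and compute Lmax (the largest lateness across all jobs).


EDD order: J4 → J2 → J3 → J5 → J1 → J6
Completion and lateness:
  J4: C=12, d=29, L=12-29=-17
  J2: C=23, d=32, L=23-32=-9
  J3: C=31, d=36, L=31-36=-5
  J5: C=45, d=42, L=45-42=3
  J1: C=60, d=44, L=60-44=16
  J6: C=69, d=58, L=69-58=11
Lmax = max(-17, -9, -5, 3, 16, 11)
= 16


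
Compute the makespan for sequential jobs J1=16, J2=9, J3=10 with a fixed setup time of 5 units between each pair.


Makespan = Σ processing + (n-1) × setup
= (16 + 9 + 10) + (3-1)×5
= 35 + 10
= 45 time units


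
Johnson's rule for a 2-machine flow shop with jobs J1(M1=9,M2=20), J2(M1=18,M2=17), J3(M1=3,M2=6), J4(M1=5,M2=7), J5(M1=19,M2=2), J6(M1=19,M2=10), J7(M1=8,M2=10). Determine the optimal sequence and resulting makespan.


Johnson's rule:
Group 1 (M1≤M2, sort by M1): ['J3', 'J4', 'J7', 'J1']
Group 2 (M1>M2, sort desc M2): ['J2', 'J6', 'J5']
Sequence: J3 → J4 → J7 → J1 → J2 → J6 → J5
Makespan calculation:
  J3: M1 done=3, M2 done=9
  J4: M1 done=8, M2 done=16
  J7: M1 done=16, M2 done=26
  J1: M1 done=25, M2 done=46
  J2: M1 done=43, M2 done=63
  J6: M1 done=62, M2 done=73
  J5: M1 done=81, M2 done=83
= Sequence: J3 → J4 → J7 → J1 → J2 → J6 → J5, Makespan: 83


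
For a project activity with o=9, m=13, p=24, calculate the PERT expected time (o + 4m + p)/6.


te = (o + 4m + p) / 6
= (9 + 4×13 + 24) / 6
= (9 + 52 + 24) / 6
= 85 / 6
= 14.17


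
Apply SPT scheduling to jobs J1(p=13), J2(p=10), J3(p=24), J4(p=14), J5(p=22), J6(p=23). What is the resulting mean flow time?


SPT order: J2 → J1 → J4 → J5 → J6 → J3
Completion times:
  J2: C=10
  J1: C=23
  J4: C=37
  J5: C=59
  J6: C=82
  J3: C=106
Sum = 317, n = 6
Mean flow = 317/6
= 52.83


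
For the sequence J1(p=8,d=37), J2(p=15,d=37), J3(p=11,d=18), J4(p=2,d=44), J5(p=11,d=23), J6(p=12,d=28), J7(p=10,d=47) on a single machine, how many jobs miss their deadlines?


Completion vs due date:
  J1: C=8, d=37 → on time
  J2: C=23, d=37 → on time
  J3: C=34, d=18 → TARDY
  J4: C=36, d=44 → on time
  J5: C=47, d=23 → TARDY
  J6: C=59, d=28 → TARDY
  J7: C=69, d=47 → TARDY
Tardy jobs: J3, J5, J6, J7
Count = 4


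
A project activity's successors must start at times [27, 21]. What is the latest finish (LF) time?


LF = min of all successor start times
Successors start at: [27, 21]
LF = min(27, 21)
= 21


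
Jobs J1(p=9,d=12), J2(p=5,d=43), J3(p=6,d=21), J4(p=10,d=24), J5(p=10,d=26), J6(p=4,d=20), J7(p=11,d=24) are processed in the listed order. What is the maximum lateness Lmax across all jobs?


Lateness per job (L = C - d):
  J1: C=9, d=12, L=-3
  J2: C=14, d=43, L=-29
  J3: C=20, d=21, L=-1
  J4: C=30, d=24, L=6
  J5: C=40, d=26, L=14
  J6: C=44, d=20, L=24
  J7: C=55, d=24, L=31
Lmax = max(-3, -29, -1, 6, 14, 24, 31)
= 31


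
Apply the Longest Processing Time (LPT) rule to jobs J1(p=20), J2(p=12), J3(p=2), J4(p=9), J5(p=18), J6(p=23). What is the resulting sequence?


LPT: sort by longest processing time first
  J6: p=23
  J1: p=20
  J5: p=18
  J2: p=12
  J4: p=9
  J3: p=2
Order: J6 → J1 → J5 → J2 → J4 → J3


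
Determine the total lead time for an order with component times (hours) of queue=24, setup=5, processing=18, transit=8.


Lead time = queue + setup + processing + transit
= 24 + 5 + 18 + 8
= 55 hours


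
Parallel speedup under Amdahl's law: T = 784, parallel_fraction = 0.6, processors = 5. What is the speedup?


Amdahl's law: T_p = T × ((1-p) + p/N)
= 784 × ((1-0.6) + 0.6/5)
= 784 × (0.40 + 0.1200)
= 784 × 0.5200
= 407.68
Speedup = 784/407.68
= 1.92×


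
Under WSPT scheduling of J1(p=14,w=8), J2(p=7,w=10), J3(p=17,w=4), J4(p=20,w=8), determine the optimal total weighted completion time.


WSPT order (by p/w): J2 → J1 → J4 → J3
  J2: C=7, w·C=10×7=70
  J1: C=21, w·C=8×21=168
  J4: C=41, w·C=8×41=328
  J3: C=58, w·C=4×58=232
Σ w·C = 798
= 798


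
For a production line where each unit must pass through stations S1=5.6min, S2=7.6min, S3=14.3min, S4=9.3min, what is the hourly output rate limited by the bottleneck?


Bottleneck = longest station time
Station times: [5.6, 7.6, 14.3, 9.3]
Max = 14.3 min
Rate = 60 / 14.3
= 4.20 units/hour (bottleneck: 14.3min)


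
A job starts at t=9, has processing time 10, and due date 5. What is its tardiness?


Completion = start + processing = 9 + 10 = 19
Tardiness = max(0, C - d) = max(0, 19 - 5)
= max(0, 14)
= 14


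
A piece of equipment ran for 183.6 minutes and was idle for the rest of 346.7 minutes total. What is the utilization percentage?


Utilization = busy / total × 100
= 183.6 / 346.7 × 100
= 53.0%


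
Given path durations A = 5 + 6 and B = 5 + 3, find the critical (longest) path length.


Path A: 5 + 6 = 11
Path B: 5 + 3 = 8
Critical path = longest = max(11, 8)
= 11 (Path A)


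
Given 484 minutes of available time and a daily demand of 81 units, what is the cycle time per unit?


Cycle time = available time / demand
= 484 / 81
= 5.98 min/unit


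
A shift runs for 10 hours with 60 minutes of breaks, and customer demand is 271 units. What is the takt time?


Available = 10×60 - 60 = 540 min
Takt time = 540 / 271
= 1.99 min/unit


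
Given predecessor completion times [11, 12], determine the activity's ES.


ES = max of all predecessor completion times
Predecessors: [11, 12]
ES = max(11, 12)
= 12


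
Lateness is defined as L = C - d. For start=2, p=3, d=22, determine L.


Completion = 2 + 3 = 5
Lateness = C - d = 5 - 22
= -17


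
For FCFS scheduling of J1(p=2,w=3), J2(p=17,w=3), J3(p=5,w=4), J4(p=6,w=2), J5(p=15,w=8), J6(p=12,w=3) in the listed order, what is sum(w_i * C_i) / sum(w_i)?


Completion times:
  J1: C=2, w×C=3×2=6
  J2: C=19, w×C=3×19=57
  J3: C=24, w×C=4×24=96
  J4: C=30, w×C=2×30=60
  J5: C=45, w×C=8×45=360
  J6: C=57, w×C=3×57=171
Sum w×C = 750
Sum w = 23
Weighted avg = 750/23
= 32.61


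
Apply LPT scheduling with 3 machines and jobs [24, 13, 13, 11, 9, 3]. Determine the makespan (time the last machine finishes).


Jobs (LPT sorted): [24, 13, 13, 11, 9, 3]
Machines: 3
  J=24 → Machine 1 (load: 0+24=24)
  J=13 → Machine 2 (load: 0+13=13)
  J=13 → Machine 3 (load: 0+13=13)
  J=11 → Machine 2 (load: 13+11=24)
  J=9 → Machine 3 (load: 13+9=22)
  J=3 → Machine 3 (load: 22+3=25)
Machine loads: [24, 24, 25]
Makespan = max = 25 time units


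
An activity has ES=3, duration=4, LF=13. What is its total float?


EF = ES + duration = 3 + 4 = 7
LS = LF - duration = 13 - 4 = 9
Total Float = LF - EF = 13 - 7
(or LS - ES = 9 - 3)
= 6


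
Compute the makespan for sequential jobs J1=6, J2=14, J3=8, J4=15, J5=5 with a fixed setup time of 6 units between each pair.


Makespan = Σ processing + (n-1) × setup
= (6 + 14 + 8 + 15 + 5) + (5-1)×6
= 48 + 24
= 72 time units


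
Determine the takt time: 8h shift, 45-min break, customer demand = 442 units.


Available = 8×60 - 45 = 435 min
Takt time = 435 / 442
= 0.98 min/unit


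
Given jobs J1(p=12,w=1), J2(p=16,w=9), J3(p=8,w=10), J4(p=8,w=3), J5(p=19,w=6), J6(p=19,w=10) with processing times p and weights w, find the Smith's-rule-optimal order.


WSPT (Smith's rule): sort by p/w ascending
  J3: p/w = 8/10 = 0.800
  J2: p/w = 16/9 = 1.778
  J6: p/w = 19/10 = 1.900
  J4: p/w = 8/3 = 2.667
  J5: p/w = 19/6 = 3.167
  J1: p/w = 12/1 = 12.000
Order: J3 → J2 → J6 → J4 → J5 → J1


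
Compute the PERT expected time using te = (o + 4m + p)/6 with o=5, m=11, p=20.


te = (o + 4m + p) / 6
= (5 + 4×11 + 20) / 6
= (5 + 44 + 20) / 6
= 69 / 6
= 11.50


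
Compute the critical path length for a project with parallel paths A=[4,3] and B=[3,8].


Path A: 4 + 3 = 7
Path B: 3 + 8 = 11
Critical path = longest = max(7, 11)
= 11 (Path B)


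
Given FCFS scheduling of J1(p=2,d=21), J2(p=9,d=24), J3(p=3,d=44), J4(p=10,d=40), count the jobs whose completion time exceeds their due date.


Completion vs due date:
  J1: C=2, d=21 → on time
  J2: C=11, d=24 → on time
  J3: C=14, d=44 → on time
  J4: C=24, d=40 → on time
Tardy jobs: none
Count = 0


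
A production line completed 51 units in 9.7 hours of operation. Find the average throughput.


Throughput = units / time
= 51 / 9.7
= 5.3 units/hour


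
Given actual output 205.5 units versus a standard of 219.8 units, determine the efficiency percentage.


Efficiency = (actual / standard) × 100
= (205.5 / 219.8) × 100
= 93.5%


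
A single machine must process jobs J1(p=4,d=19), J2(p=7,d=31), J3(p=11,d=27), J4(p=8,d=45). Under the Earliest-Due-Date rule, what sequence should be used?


EDD: sort by earliest due date
  J1: d=19, p=4
  J3: d=27, p=11
  J2: d=31, p=7
  J4: d=45, p=8
Order: J1 → J3 → J2 → J4


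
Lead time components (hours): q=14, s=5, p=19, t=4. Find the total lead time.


Lead time = queue + setup + processing + transit
= 14 + 5 + 19 + 4
= 42 hours


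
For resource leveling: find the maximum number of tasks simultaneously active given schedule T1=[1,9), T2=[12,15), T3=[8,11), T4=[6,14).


Check each time point for overlaps:
  t=8: 3 tasks active (T1, T3, T4)
Max concurrent = 3


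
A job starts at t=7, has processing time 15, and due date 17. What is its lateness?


Completion = 7 + 15 = 22
Lateness = C - d = 22 - 17
= 5


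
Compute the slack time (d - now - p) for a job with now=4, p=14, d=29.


Slack = due - current_time - processing
= 29 - 4 - 14
= 11


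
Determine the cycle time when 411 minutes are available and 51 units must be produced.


Cycle time = available time / demand
= 411 / 51
= 8.06 min/unit


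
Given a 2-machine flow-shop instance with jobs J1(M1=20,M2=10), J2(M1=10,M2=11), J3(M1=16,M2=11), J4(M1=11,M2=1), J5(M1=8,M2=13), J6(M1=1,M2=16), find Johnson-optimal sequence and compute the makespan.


Johnson's rule:
Group 1 (M1≤M2, sort by M1): ['J6', 'J5', 'J2']
Group 2 (M1>M2, sort desc M2): ['J3', 'J1', 'J4']
Sequence: J6 → J5 → J2 → J3 → J1 → J4
Makespan calculation:
  J6: M1 done=1, M2 done=17
  J5: M1 done=9, M2 done=30
  J2: M1 done=19, M2 done=41
  J3: M1 done=35, M2 done=52
  J1: M1 done=55, M2 done=65
  J4: M1 done=66, M2 done=67
= Sequence: J6 → J5 → J2 → J3 → J1 → J4, Makespan: 67


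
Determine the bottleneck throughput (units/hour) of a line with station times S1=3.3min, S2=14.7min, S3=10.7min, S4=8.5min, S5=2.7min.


Bottleneck = longest station time
Station times: [3.3, 14.7, 10.7, 8.5, 2.7]
Max = 14.7 min
Rate = 60 / 14.7
= 4.08 units/hour (bottleneck: 14.7min)


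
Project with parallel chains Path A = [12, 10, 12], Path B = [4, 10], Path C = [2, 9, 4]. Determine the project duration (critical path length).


Path A: 12 + 10 + 12 = 34
Path B: 4 + 10 = 14
Path C: 2 + 9 + 4 = 15
Critical path = longest = max(34, 14, 15)
= 34 (Path A)


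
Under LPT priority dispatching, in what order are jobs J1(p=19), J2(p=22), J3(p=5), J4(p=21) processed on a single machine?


LPT: sort by longest processing time first
  J2: p=22
  J4: p=21
  J1: p=19
  J3: p=5
Order: J2 → J4 → J1 → J3


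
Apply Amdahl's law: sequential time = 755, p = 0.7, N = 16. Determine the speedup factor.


Amdahl's law: T_p = T × ((1-p) + p/N)
= 755 × ((1-0.7) + 0.7/16)
= 755 × (0.30 + 0.0437)
= 755 × 0.3438
= 259.53
Speedup = 755/259.53
= 2.91×


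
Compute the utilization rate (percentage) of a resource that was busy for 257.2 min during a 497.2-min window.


Utilization = busy / total × 100
= 257.2 / 497.2 × 100
= 51.7%


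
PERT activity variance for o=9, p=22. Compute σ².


σ² = ((p - o) / 6)² = (p - o)² / 36
= (22 - 9)² / 36
= 13² / 36
= 169 / 36
= 4.6944


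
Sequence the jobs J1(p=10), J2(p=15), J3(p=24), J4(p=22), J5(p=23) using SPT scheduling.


SPT: sort by shortest processing time
  J1: p=10
  J2: p=15
  J4: p=22
  J5: p=23
  J3: p=24
Order: J1 → J2 → J4 → J5 → J3


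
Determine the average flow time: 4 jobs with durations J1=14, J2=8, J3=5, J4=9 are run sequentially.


Completion times:
  J1: completes at 14
  J2: completes at 22
  J3: completes at 27
  J4: completes at 36
Sum = 99
Average = 99/4
= 24.75


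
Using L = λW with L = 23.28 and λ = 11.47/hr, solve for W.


Little's law: L = λW → W = L / λ
= 23.28 / 11.47
= 2.03 hours


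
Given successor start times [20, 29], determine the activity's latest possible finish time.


LF = min of all successor start times
Successors start at: [20, 29]
LF = min(20, 29)
= 20


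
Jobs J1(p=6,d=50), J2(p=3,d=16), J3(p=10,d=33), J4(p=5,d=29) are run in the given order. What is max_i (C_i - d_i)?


Lateness per job (L = C - d):
  J1: C=6, d=50, L=-44
  J2: C=9, d=16, L=-7
  J3: C=19, d=33, L=-14
  J4: C=24, d=29, L=-5
Lmax = max(-44, -7, -14, -5)
= -5


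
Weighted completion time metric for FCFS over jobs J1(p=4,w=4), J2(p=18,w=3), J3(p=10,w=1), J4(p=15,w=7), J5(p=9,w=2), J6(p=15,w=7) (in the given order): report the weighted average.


Completion times:
  J1: C=4, w×C=4×4=16
  J2: C=22, w×C=3×22=66
  J3: C=32, w×C=1×32=32
  J4: C=47, w×C=7×47=329
  J5: C=56, w×C=2×56=112
  J6: C=71, w×C=7×71=497
Sum w×C = 1052
Sum w = 24
Weighted avg = 1052/24
= 43.83


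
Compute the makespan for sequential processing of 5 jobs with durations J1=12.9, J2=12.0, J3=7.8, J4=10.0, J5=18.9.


Sequential makespan: sum all processing times
= 12.9 + 12.0 + 7.8 + 10.0 + 18.9
= 61.6 time units


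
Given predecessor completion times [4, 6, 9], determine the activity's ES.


ES = max of all predecessor completion times
Predecessors: [4, 6, 9]
ES = max(4, 6, 9)
= 9


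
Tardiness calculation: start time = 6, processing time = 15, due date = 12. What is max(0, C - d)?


Completion = start + processing = 6 + 15 = 21
Tardiness = max(0, C - d) = max(0, 21 - 12)
= max(0, 9)
= 9


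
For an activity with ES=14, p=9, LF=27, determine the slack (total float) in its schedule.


EF = ES + duration = 14 + 9 = 23
LS = LF - duration = 27 - 9 = 18
Total Float = LF - EF = 27 - 23
(or LS - ES = 18 - 14)
= 4


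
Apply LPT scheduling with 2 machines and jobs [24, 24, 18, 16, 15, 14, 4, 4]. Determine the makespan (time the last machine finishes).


Jobs (LPT sorted): [24, 24, 18, 16, 15, 14, 4, 4]
Machines: 2
  J=24 → Machine 1 (load: 0+24=24)
  J=24 → Machine 2 (load: 0+24=24)
  J=18 → Machine 1 (load: 24+18=42)
  J=16 → Machine 2 (load: 24+16=40)
  J=15 → Machine 2 (load: 40+15=55)
  J=14 → Machine 1 (load: 42+14=56)
  J=4 → Machine 2 (load: 55+4=59)
  J=4 → Machine 1 (load: 56+4=60)
Machine loads: [60, 59]
Makespan = max = 60 time units


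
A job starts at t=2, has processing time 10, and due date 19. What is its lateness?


Completion = 2 + 10 = 12
Lateness = C - d = 12 - 19
= -7


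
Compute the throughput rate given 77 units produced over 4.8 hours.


Throughput = units / time
= 77 / 4.8
= 16.0 units/hour


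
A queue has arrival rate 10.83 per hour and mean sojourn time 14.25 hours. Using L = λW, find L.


Little's law: L = λ × W
= 10.83 × 14.25
= 154.33


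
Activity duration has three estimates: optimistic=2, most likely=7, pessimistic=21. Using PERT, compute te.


te = (o + 4m + p) / 6
= (2 + 4×7 + 21) / 6
= (2 + 28 + 21) / 6
= 51 / 6
= 8.50


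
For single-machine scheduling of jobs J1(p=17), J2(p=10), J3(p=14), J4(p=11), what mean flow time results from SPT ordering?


SPT order: J2 → J4 → J3 → J1
Completion times:
  J2: C=10
  J4: C=21
  J3: C=35
  J1: C=52
Sum = 118, n = 4
Mean flow = 118/4
= 29.50


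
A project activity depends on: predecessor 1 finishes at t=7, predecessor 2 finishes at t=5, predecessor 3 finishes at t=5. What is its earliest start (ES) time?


ES = max of all predecessor completion times
Predecessors: [7, 5, 5]
ES = max(7, 5, 5)
= 7


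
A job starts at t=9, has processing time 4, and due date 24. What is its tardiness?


Completion = start + processing = 9 + 4 = 13
Tardiness = max(0, C - d) = max(0, 13 - 24)
= max(0, -11)
= 0


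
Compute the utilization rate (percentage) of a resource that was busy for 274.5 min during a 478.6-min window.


Utilization = busy / total × 100
= 274.5 / 478.6 × 100
= 57.4%


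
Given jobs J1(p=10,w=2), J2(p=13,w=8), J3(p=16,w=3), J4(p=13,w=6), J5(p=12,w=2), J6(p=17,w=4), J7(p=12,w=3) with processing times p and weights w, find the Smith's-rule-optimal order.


WSPT (Smith's rule): sort by p/w ascending
  J2: p/w = 13/8 = 1.625
  J4: p/w = 13/6 = 2.167
  J7: p/w = 12/3 = 4.000
  J6: p/w = 17/4 = 4.250
  J1: p/w = 10/2 = 5.000
  J3: p/w = 16/3 = 5.333
  J5: p/w = 12/2 = 6.000
Order: J2 → J4 → J7 → J6 → J1 → J3 → J5


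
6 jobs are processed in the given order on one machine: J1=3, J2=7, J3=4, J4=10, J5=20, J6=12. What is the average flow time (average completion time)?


Completion times:
  J1: completes at 3
  J2: completes at 10
  J3: completes at 14
  J4: completes at 24
  J5: completes at 44
  J6: completes at 56
Sum = 151
Average = 151/6
= 25.17


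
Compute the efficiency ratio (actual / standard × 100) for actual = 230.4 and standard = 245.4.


Efficiency = (actual / standard) × 100
= (230.4 / 245.4) × 100
= 93.9%


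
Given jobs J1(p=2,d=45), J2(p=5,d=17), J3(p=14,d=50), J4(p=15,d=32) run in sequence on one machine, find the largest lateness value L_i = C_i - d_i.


Lateness per job (L = C - d):
  J1: C=2, d=45, L=-43
  J2: C=7, d=17, L=-10
  J3: C=21, d=50, L=-29
  J4: C=36, d=32, L=4
Lmax = max(-43, -10, -29, 4)
= 4


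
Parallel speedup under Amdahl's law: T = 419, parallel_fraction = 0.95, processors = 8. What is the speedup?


Amdahl's law: T_p = T × ((1-p) + p/N)
= 419 × ((1-0.95) + 0.95/8)
= 419 × (0.05 + 0.1187)
= 419 × 0.1688
= 70.71
Speedup = 419/70.71
= 5.93×


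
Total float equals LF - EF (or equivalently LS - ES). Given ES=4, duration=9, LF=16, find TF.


EF = ES + duration = 4 + 9 = 13
LS = LF - duration = 16 - 9 = 7
Total Float = LF - EF = 16 - 13
(or LS - ES = 7 - 4)
= 3


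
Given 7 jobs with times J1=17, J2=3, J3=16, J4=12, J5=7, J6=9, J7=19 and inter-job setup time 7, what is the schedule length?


Makespan = Σ processing + (n-1) × setup
= (17 + 3 + 16 + 12 + 7 + 9 + 19) + (7-1)×7
= 83 + 42
= 125 time units


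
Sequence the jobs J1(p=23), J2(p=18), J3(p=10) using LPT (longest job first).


LPT: sort by longest processing time first
  J1: p=23
  J2: p=18
  J3: p=10
Order: J1 → J2 → J3


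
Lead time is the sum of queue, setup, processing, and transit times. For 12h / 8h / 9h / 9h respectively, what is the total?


Lead time = queue + setup + processing + transit
= 12 + 8 + 9 + 9
= 38 hours


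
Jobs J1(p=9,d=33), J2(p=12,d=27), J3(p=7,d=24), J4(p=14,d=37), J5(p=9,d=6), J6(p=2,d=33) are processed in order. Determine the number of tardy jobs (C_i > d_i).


Completion vs due date:
  J1: C=9, d=33 → on time
  J2: C=21, d=27 → on time
  J3: C=28, d=24 → TARDY
  J4: C=42, d=37 → TARDY
  J5: C=51, d=6 → TARDY
  J6: C=53, d=33 → TARDY
Tardy jobs: J3, J4, J5, J6
Count = 4


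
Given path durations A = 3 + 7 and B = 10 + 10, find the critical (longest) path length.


Path A: 3 + 7 = 10
Path B: 10 + 10 = 20
Critical path = longest = max(10, 20)
= 20 (Path B)


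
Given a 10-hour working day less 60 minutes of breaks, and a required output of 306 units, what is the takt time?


Available = 10×60 - 60 = 540 min
Takt time = 540 / 306
= 1.76 min/unit


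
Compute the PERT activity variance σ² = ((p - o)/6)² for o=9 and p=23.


σ² = ((p - o) / 6)² = (p - o)² / 36
= (23 - 9)² / 36
= 14² / 36
= 196 / 36
= 5.4444


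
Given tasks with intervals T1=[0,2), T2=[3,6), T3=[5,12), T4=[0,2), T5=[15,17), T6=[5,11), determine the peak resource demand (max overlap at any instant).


Check each time point for overlaps:
  t=5: 3 tasks active (T2, T3, T6)
Max concurrent = 3


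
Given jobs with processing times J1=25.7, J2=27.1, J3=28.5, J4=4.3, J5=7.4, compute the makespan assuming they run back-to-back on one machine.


Sequential makespan: sum all processing times
= 25.7 + 27.1 + 28.5 + 4.3 + 7.4
= 93.0 time units


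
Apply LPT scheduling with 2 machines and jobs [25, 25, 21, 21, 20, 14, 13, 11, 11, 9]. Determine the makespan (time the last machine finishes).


Jobs (LPT sorted): [25, 25, 21, 21, 20, 14, 13, 11, 11, 9]
Machines: 2
  J=25 → Machine 1 (load: 0+25=25)
  J=25 → Machine 2 (load: 0+25=25)
  J=21 → Machine 1 (load: 25+21=46)
  J=21 → Machine 2 (load: 25+21=46)
  J=20 → Machine 1 (load: 46+20=66)
  J=14 → Machine 2 (load: 46+14=60)
  J=13 → Machine 2 (load: 60+13=73)
  J=11 → Machine 1 (load: 66+11=77)
  J=11 → Machine 2 (load: 73+11=84)
  J=9 → Machine 1 (load: 77+9=86)
Machine loads: [86, 84]
Makespan = max = 86 time units


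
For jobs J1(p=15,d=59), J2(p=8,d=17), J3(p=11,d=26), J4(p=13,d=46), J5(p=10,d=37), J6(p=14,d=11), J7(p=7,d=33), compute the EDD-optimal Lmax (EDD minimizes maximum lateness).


EDD order: J6 → J2 → J3 → J7 → J5 → J4 → J1
Completion and lateness:
  J6: C=14, d=11, L=14-11=3
  J2: C=22, d=17, L=22-17=5
  J3: C=33, d=26, L=33-26=7
  J7: C=40, d=33, L=40-33=7
  J5: C=50, d=37, L=50-37=13
  J4: C=63, d=46, L=63-46=17
  J1: C=78, d=59, L=78-59=19
Lmax = max(3, 5, 7, 7, 13, 17, 19)
= 19


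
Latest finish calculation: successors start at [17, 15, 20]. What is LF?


LF = min of all successor start times
Successors start at: [17, 15, 20]
LF = min(17, 15, 20)
= 15


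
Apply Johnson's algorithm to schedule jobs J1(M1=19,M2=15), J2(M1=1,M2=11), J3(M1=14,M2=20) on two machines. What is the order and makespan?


Johnson's rule:
Group 1 (M1≤M2, sort by M1): ['J2', 'J3']
Group 2 (M1>M2, sort desc M2): ['J1']
Sequence: J2 → J3 → J1
Makespan calculation:
  J2: M1 done=1, M2 done=12
  J3: M1 done=15, M2 done=35
  J1: M1 done=34, M2 done=50
= Sequence: J2 → J3 → J1, Makespan: 50


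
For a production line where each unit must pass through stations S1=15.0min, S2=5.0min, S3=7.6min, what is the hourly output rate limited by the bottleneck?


Bottleneck = longest station time
Station times: [15.0, 5.0, 7.6]
Max = 15.0 min
Rate = 60 / 15.0
= 4.00 units/hour (bottleneck: 15.0min)


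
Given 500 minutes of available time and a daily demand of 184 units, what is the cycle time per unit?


Cycle time = available time / demand
= 500 / 184
= 2.72 min/unit


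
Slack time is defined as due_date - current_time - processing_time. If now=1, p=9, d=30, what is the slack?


Slack = due - current_time - processing
= 30 - 1 - 9
= 20


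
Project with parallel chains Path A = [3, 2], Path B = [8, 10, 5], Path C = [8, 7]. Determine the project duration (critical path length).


Path A: 3 + 2 = 5
Path B: 8 + 10 + 5 = 23
Path C: 8 + 7 = 15
Critical path = longest = max(5, 23, 15)
= 23 (Path B)
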